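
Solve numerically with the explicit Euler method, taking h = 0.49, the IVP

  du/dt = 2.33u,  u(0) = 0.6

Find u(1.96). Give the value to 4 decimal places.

12.6237

Euler: u_{n+1} = u_n + h·f(t_n, u_n).
t=0.000000, u=0.600000: f=1.398000 → u ← 0.600000 + 0.49·1.398000 = 1.285020
t=0.490000, u=1.285020: f=2.994097 → u ← 1.285020 + 0.49·2.994097 = 2.752127
t=0.980000, u=2.752127: f=6.412457 → u ← 2.752127 + 0.49·6.412457 = 5.894231
t=1.470000, u=5.894231: f=13.733558 → u ← 5.894231 + 0.49·13.733558 = 12.623675
u(1.96) ≈ 12.6237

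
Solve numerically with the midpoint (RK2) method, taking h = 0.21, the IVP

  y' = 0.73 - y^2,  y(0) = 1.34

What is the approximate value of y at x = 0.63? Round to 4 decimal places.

1.0035

Midpoint: k1 = f(x_n, y_n); k2 = f(x_n + h/2, y_n + (h/2)·k1); y_{n+1} = y_n + h·k2.
x=0.000000, y=1.340000:
  k1 = f(0.000000, 1.340000) = -1.065600
  k2 = f(0.105000, 1.228112) = -0.778259
  y ← 1.340000 + 0.21·(-0.778259) = 1.176566
x=0.210000, y=1.176566:
  k1 = f(0.210000, 1.176566) = -0.654307
  k2 = f(0.315000, 1.107863) = -0.497361
  y ← 1.176566 + 0.21·(-0.497361) = 1.072120
x=0.420000, y=1.072120:
  k1 = f(0.420000, 1.072120) = -0.419441
  k2 = f(0.525000, 1.028078) = -0.326945
  y ← 1.072120 + 0.21·(-0.326945) = 1.003461
y(0.63) ≈ 1.0035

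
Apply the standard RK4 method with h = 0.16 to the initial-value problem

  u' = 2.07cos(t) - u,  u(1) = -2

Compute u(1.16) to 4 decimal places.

RK4: k1 = f(t_n, u_n); k2 = f(t_n + h/2, u_n + (h/2)·k1); k3 = f(t_n + h/2, u_n + (h/2)·k2); k4 = f(t_n + h, u_n + h·k3); u_{n+1} = u_n + (h/6)·(k1 + 2k2 + 2k3 + k4).
t=1.000000, u=-2.000000:
  k1 = f(1.000000, -2.000000) = 3.118426
  k2 = f(1.080000, -1.750526) = 2.726176
  k3 = f(1.080000, -1.781906) = 2.757556
  k4 = f(1.160000, -1.558791) = 2.385424
  u ← -2.000000 + (0.16/6)·(k1 + 2k2 + 2k3 + k4) = -1.560765
u(1.16) ≈ -1.5608

-1.5608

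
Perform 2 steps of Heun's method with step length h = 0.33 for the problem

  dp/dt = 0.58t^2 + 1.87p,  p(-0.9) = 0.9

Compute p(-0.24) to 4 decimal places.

3.2789

Heun: k1 = f(t_n, p_n); k2 = f(t_n + h, p_n + h·k1); p_{n+1} = p_n + (h/2)·(k1 + k2).
t=-0.900000, p=0.900000:
  k1 = f(-0.900000, 0.900000) = 2.152800
  k2 = f(-0.570000, 1.610424) = 3.199935
  p ← 0.900000 + (0.33/2)·(2.152800 + 3.199935) = 1.783201
t=-0.570000, p=1.783201:
  k1 = f(-0.570000, 1.783201) = 3.523028
  k2 = f(-0.240000, 2.945801) = 5.542055
  p ← 1.783201 + (0.33/2)·(3.523028 + 5.542055) = 3.278940
p(-0.24) ≈ 3.2789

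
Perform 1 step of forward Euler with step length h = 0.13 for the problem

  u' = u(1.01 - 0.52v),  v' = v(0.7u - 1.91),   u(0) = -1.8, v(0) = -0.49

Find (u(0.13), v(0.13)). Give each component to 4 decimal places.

Euler on (u,v): u_{n+1} = u_n + h·u', v_{n+1} = v_n + h·v'.
0.000000: (-1.800000, -0.490000); f=(-2.276640, 1.553300) → (-2.095963, -0.288071)
(u(0.13), v(0.13)) ≈ (-2.0960, -0.2881)

-2.0960, -0.2881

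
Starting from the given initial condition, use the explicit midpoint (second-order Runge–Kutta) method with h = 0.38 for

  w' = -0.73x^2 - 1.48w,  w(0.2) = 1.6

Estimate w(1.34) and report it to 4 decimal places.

Midpoint: k1 = f(x_n, w_n); k2 = f(x_n + h/2, w_n + (h/2)·k1); w_{n+1} = w_n + h·k2.
x=0.200000, w=1.600000:
  k1 = f(0.200000, 1.600000) = -2.397200
  k2 = f(0.390000, 1.144532) = -1.804940
  w ← 1.600000 + 0.38·(-1.804940) = 0.914123
x=0.580000, w=0.914123:
  k1 = f(0.580000, 0.914123) = -1.598474
  k2 = f(0.770000, 0.610413) = -1.336228
  w ← 0.914123 + 0.38·(-1.336228) = 0.406356
x=0.960000, w=0.406356:
  k1 = f(0.960000, 0.406356) = -1.274175
  k2 = f(1.150000, 0.164263) = -1.208534
  w ← 0.406356 + 0.38·(-1.208534) = -0.052887
w(1.34) ≈ -0.0529

-0.0529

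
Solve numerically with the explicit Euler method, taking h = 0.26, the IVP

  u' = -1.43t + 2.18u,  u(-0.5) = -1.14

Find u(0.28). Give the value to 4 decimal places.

-3.7960

Euler: u_{n+1} = u_n + h·f(t_n, u_n).
t=-0.500000, u=-1.140000: f=-1.770200 → u ← -1.140000 + 0.26·(-1.770200) = -1.600252
t=-0.240000, u=-1.600252: f=-3.145349 → u ← -1.600252 + 0.26·(-3.145349) = -2.418043
t=0.020000, u=-2.418043: f=-5.299933 → u ← -2.418043 + 0.26·(-5.299933) = -3.796026
u(0.28) ≈ -3.7960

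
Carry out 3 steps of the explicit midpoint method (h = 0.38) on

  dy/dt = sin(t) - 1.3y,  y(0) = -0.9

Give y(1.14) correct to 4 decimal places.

0.1567

Midpoint: k1 = f(t_n, y_n); k2 = f(t_n + h/2, y_n + (h/2)·k1); y_{n+1} = y_n + h·k2.
t=0.000000, y=-0.900000:
  k1 = f(0.000000, -0.900000) = 1.170000
  k2 = f(0.190000, -0.677700) = 1.069869
  y ← -0.900000 + 0.38·1.069869 = -0.493450
t=0.380000, y=-0.493450:
  k1 = f(0.380000, -0.493450) = 1.012405
  k2 = f(0.570000, -0.301093) = 0.931053
  y ← -0.493450 + 0.38·0.931053 = -0.139650
t=0.760000, y=-0.139650:
  k1 = f(0.760000, -0.139650) = 0.870466
  k2 = f(0.950000, 0.025739) = 0.779955
  y ← -0.139650 + 0.38·0.779955 = 0.156733
y(1.14) ≈ 0.1567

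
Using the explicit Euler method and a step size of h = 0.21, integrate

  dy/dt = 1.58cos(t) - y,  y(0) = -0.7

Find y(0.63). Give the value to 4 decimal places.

Euler: y_{n+1} = y_n + h·f(t_n, y_n).
t=0.000000, y=-0.700000: f=2.280000 → y ← -0.700000 + 0.21·2.280000 = -0.221200
t=0.210000, y=-0.221200: f=1.766489 → y ← -0.221200 + 0.21·1.766489 = 0.149763
t=0.420000, y=0.149763: f=1.292918 → y ← 0.149763 + 0.21·1.292918 = 0.421275
y(0.63) ≈ 0.4213

0.4213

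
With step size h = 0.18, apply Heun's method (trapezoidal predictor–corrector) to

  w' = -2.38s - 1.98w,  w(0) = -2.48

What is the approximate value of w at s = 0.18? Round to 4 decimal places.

-1.7922

Heun: k1 = f(s_n, w_n); k2 = f(s_n + h, w_n + h·k1); w_{n+1} = w_n + (h/2)·(k1 + k2).
s=0.000000, w=-2.480000:
  k1 = f(0.000000, -2.480000) = 4.910400
  k2 = f(0.180000, -1.596128) = 2.731933
  w ← -2.480000 + (0.18/2)·(4.910400 + 2.731933) = -1.792190
w(0.18) ≈ -1.7922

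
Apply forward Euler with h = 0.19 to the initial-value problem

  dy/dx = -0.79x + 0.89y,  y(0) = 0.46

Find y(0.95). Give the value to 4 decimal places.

0.6670

Euler: y_{n+1} = y_n + h·f(x_n, y_n).
x=0.000000, y=0.460000: f=0.409400 → y ← 0.460000 + 0.19·0.409400 = 0.537786
x=0.190000, y=0.537786: f=0.328530 → y ← 0.537786 + 0.19·0.328530 = 0.600207
x=0.380000, y=0.600207: f=0.233984 → y ← 0.600207 + 0.19·0.233984 = 0.644664
x=0.570000, y=0.644664: f=0.123451 → y ← 0.644664 + 0.19·0.123451 = 0.668119
x=0.760000, y=0.668119: f=-0.005774 → y ← 0.668119 + 0.19·(-0.005774) = 0.667022
y(0.95) ≈ 0.6670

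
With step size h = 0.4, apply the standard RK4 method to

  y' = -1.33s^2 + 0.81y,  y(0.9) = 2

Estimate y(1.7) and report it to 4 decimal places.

RK4: k1 = f(s_n, y_n); k2 = f(s_n + h/2, y_n + (h/2)·k1); k3 = f(s_n + h/2, y_n + (h/2)·k2); k4 = f(s_n + h, y_n + h·k3); y_{n+1} = y_n + (h/6)·(k1 + 2k2 + 2k3 + k4).
s=0.900000, y=2.000000:
  k1 = f(0.900000, 2.000000) = 0.542700
  k2 = f(1.100000, 2.108540) = 0.098617
  k3 = f(1.100000, 2.019723) = 0.026676
  k4 = f(1.300000, 2.010670) = -0.619057
  y ← 2.000000 + (0.4/6)·(k1 + 2k2 + 2k3 + k4) = 2.011615
s=1.300000, y=2.011615:
  k1 = f(1.300000, 2.011615) = -0.618292
  k2 = f(1.500000, 1.887957) = -1.463255
  k3 = f(1.500000, 1.718964) = -1.600139
  k4 = f(1.700000, 1.371560) = -2.732737
  y ← 2.011615 + (0.4/6)·(k1 + 2k2 + 2k3 + k4) = 1.379761
y(1.7) ≈ 1.3798

1.3798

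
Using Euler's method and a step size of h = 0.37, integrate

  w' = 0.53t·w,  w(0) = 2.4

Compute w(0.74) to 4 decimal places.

Euler: w_{n+1} = w_n + h·f(t_n, w_n).
t=0.000000, w=2.400000: f=0.000000 → w ← 2.400000 + 0.37·0.000000 = 2.400000
t=0.370000, w=2.400000: f=0.470640 → w ← 2.400000 + 0.37·0.470640 = 2.574137
w(0.74) ≈ 2.5741

2.5741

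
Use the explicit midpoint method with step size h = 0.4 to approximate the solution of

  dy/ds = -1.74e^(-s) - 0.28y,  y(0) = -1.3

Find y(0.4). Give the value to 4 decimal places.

-1.6934

Midpoint: k1 = f(s_n, y_n); k2 = f(s_n + h/2, y_n + (h/2)·k1); y_{n+1} = y_n + h·k2.
s=0.000000, y=-1.300000:
  k1 = f(0.000000, -1.300000) = -1.376000
  k2 = f(0.200000, -1.575200) = -0.983536
  y ← -1.300000 + 0.4·(-0.983536) = -1.693414
y(0.4) ≈ -1.6934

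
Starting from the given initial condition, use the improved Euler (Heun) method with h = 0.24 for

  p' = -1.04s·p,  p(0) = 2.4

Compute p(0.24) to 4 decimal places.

2.3281

Heun: k1 = f(s_n, p_n); k2 = f(s_n + h, p_n + h·k1); p_{n+1} = p_n + (h/2)·(k1 + k2).
s=0.000000, p=2.400000:
  k1 = f(0.000000, 2.400000) = 0.000000
  k2 = f(0.240000, 2.400000) = -0.599040
  p ← 2.400000 + (0.24/2)·(0.000000 + (-0.599040)) = 2.328115
p(0.24) ≈ 2.3281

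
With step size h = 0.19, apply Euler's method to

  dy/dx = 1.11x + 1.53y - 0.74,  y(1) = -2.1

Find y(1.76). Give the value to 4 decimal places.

Euler: y_{n+1} = y_n + h·f(x_n, y_n).
x=1.000000, y=-2.100000: f=-2.843000 → y ← -2.100000 + 0.19·(-2.843000) = -2.640170
x=1.190000, y=-2.640170: f=-3.458560 → y ← -2.640170 + 0.19·(-3.458560) = -3.297296
x=1.380000, y=-3.297296: f=-4.253064 → y ← -3.297296 + 0.19·(-4.253064) = -4.105378
x=1.570000, y=-4.105378: f=-5.278529 → y ← -4.105378 + 0.19·(-5.278529) = -5.108299
y(1.76) ≈ -5.1083

-5.1083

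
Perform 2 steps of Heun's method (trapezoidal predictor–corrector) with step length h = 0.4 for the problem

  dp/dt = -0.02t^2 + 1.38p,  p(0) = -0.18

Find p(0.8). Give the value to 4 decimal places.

-0.5275

Heun: k1 = f(t_n, p_n); k2 = f(t_n + h, p_n + h·k1); p_{n+1} = p_n + (h/2)·(k1 + k2).
t=0.000000, p=-0.180000:
  k1 = f(0.000000, -0.180000) = -0.248400
  k2 = f(0.400000, -0.279360) = -0.388717
  p ← -0.180000 + (0.4/2)·(-0.248400 + (-0.388717)) = -0.307423
t=0.400000, p=-0.307423:
  k1 = f(0.400000, -0.307423) = -0.427444
  k2 = f(0.800000, -0.478401) = -0.672993
  p ← -0.307423 + (0.4/2)·(-0.427444 + (-0.672993)) = -0.527511
p(0.8) ≈ -0.5275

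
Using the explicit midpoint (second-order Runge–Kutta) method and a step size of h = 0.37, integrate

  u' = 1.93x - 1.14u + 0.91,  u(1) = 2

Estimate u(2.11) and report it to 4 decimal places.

3.1805

Midpoint: k1 = f(x_n, u_n); k2 = f(x_n + h/2, u_n + (h/2)·k1); u_{n+1} = u_n + h·k2.
x=1.000000, u=2.000000:
  k1 = f(1.000000, 2.000000) = 0.560000
  k2 = f(1.185000, 2.103600) = 0.798946
  u ← 2.000000 + 0.37·0.798946 = 2.295610
x=1.370000, u=2.295610:
  k1 = f(1.370000, 2.295610) = 0.937105
  k2 = f(1.555000, 2.468974) = 1.096519
  u ← 2.295610 + 0.37·1.096519 = 2.701322
x=1.740000, u=2.701322:
  k1 = f(1.740000, 2.701322) = 1.188693
  k2 = f(1.925000, 2.921230) = 1.295047
  u ← 2.701322 + 0.37·1.295047 = 3.180490
u(2.11) ≈ 3.1805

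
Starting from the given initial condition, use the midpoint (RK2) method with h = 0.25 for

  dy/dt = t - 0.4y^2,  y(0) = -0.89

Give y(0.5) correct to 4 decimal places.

-0.9433

Midpoint: k1 = f(t_n, y_n); k2 = f(t_n + h/2, y_n + (h/2)·k1); y_{n+1} = y_n + h·k2.
t=0.000000, y=-0.890000:
  k1 = f(0.000000, -0.890000) = -0.316840
  k2 = f(0.125000, -0.929605) = -0.220666
  y ← -0.890000 + 0.25·(-0.220666) = -0.945167
t=0.250000, y=-0.945167:
  k1 = f(0.250000, -0.945167) = -0.107336
  k2 = f(0.375000, -0.958584) = 0.007447
  y ← -0.945167 + 0.25·0.007447 = -0.943305
y(0.5) ≈ -0.9433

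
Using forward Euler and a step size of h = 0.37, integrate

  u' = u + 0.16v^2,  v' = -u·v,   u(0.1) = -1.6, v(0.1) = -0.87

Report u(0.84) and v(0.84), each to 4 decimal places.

-2.8281, -2.4854

Euler on (u,v): u_{n+1} = u_n + h·u', v_{n+1} = v_n + h·v'.
0.100000: (-1.600000, -0.870000); f=(-1.478896, -1.392000) → (-2.147192, -1.385040)
0.470000: (-2.147192, -1.385040); f=(-1.840258, -2.973946) → (-2.828087, -2.485400)
(u(0.84), v(0.84)) ≈ (-2.8281, -2.4854)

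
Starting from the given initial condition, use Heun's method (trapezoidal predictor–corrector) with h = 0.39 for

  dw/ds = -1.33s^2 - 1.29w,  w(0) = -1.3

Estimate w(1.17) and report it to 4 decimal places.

-0.8744

Heun: k1 = f(s_n, w_n); k2 = f(s_n + h, w_n + h·k1); w_{n+1} = w_n + (h/2)·(k1 + k2).
s=0.000000, w=-1.300000:
  k1 = f(0.000000, -1.300000) = 1.677000
  k2 = f(0.390000, -0.645970) = 0.631008
  w ← -1.300000 + (0.39/2)·(1.677000 + 0.631008) = -0.849938
s=0.390000, w=-0.849938:
  k1 = f(0.390000, -0.849938) = 0.894128
  k2 = f(0.780000, -0.501229) = -0.162587
  w ← -0.849938 + (0.39/2)·(0.894128 + (-0.162587)) = -0.707288
s=0.780000, w=-0.707288:
  k1 = f(0.780000, -0.707288) = 0.103230
  k2 = f(1.170000, -0.667028) = -0.960170
  w ← -0.707288 + (0.39/2)·(0.103230 + (-0.960170)) = -0.874391
w(1.17) ≈ -0.8744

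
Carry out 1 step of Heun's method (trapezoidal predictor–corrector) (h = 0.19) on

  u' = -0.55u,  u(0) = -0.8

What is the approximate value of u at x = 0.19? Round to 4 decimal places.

Heun: k1 = f(x_n, u_n); k2 = f(x_n + h, u_n + h·k1); u_{n+1} = u_n + (h/2)·(k1 + k2).
x=0.000000, u=-0.800000:
  k1 = f(0.000000, -0.800000) = 0.440000
  k2 = f(0.190000, -0.716400) = 0.394020
  u ← -0.800000 + (0.19/2)·(0.440000 + 0.394020) = -0.720768
u(0.19) ≈ -0.7208

-0.7208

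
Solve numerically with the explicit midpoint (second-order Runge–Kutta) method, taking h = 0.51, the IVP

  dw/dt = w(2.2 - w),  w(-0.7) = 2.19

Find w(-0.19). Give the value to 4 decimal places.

Midpoint: k1 = f(t_n, w_n); k2 = f(t_n + h/2, w_n + (h/2)·k1); w_{n+1} = w_n + h·k2.
t=-0.700000, w=2.190000:
  k1 = f(-0.700000, 2.190000) = 0.021900
  k2 = f(-0.445000, 2.195585) = 0.009695
  w ← 2.190000 + 0.51·0.009695 = 2.194944
w(-0.19) ≈ 2.1949

2.1949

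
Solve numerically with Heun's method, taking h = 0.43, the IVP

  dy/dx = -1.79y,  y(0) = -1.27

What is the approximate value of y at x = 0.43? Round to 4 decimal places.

Heun: k1 = f(x_n, y_n); k2 = f(x_n + h, y_n + h·k1); y_{n+1} = y_n + (h/2)·(k1 + k2).
x=0.000000, y=-1.270000:
  k1 = f(0.000000, -1.270000) = 2.273300
  k2 = f(0.430000, -0.292481) = 0.523541
  y ← -1.270000 + (0.43/2)·(2.273300 + 0.523541) = -0.668679
y(0.43) ≈ -0.6687

-0.6687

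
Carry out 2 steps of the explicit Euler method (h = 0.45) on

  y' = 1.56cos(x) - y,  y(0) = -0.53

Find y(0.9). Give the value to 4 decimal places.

Euler: y_{n+1} = y_n + h·f(x_n, y_n).
x=0.000000, y=-0.530000: f=2.090000 → y ← -0.530000 + 0.45·2.090000 = 0.410500
x=0.450000, y=0.410500: f=0.994197 → y ← 0.410500 + 0.45·0.994197 = 0.857889
y(0.9) ≈ 0.8579

0.8579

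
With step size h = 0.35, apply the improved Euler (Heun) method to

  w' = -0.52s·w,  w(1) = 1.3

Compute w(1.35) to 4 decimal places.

Heun: k1 = f(s_n, w_n); k2 = f(s_n + h, w_n + h·k1); w_{n+1} = w_n + (h/2)·(k1 + k2).
s=1.000000, w=1.300000:
  k1 = f(1.000000, 1.300000) = -0.676000
  k2 = f(1.350000, 1.063400) = -0.746507
  w ← 1.300000 + (0.35/2)·(-0.676000 + (-0.746507)) = 1.051061
w(1.35) ≈ 1.0511

1.0511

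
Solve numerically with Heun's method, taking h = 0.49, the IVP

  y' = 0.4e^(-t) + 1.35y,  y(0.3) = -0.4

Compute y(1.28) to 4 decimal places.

-1.0026

Heun: k1 = f(t_n, y_n); k2 = f(t_n + h, y_n + h·k1); y_{n+1} = y_n + (h/2)·(k1 + k2).
t=0.300000, y=-0.400000:
  k1 = f(0.300000, -0.400000) = -0.243673
  k2 = f(0.790000, -0.519400) = -0.519652
  y ← -0.400000 + (0.49/2)·(-0.243673 + (-0.519652)) = -0.587014
t=0.790000, y=-0.587014:
  k1 = f(0.790000, -0.587014) = -0.610932
  k2 = f(1.280000, -0.886371) = -1.085386
  y ← -0.587014 + (0.49/2)·(-0.610932 + (-1.085386)) = -1.002612
y(1.28) ≈ -1.0026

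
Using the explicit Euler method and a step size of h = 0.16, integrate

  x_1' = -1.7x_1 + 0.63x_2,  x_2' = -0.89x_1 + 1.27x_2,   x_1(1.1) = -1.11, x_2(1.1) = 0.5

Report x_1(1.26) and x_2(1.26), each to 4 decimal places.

-0.7577, 0.7597

Euler on (x_1,x_2): x_1_{n+1} = x_1_n + h·x_1', x_2_{n+1} = x_2_n + h·x_2'.
1.100000: (-1.110000, 0.500000); f=(2.202000, 1.622900) → (-0.757680, 0.759664)
(x_1(1.26), x_2(1.26)) ≈ (-0.7577, 0.7597)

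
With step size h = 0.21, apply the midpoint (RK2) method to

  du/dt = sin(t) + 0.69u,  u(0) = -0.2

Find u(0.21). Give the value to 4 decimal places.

-0.2091

Midpoint: k1 = f(t_n, u_n); k2 = f(t_n + h/2, u_n + (h/2)·k1); u_{n+1} = u_n + h·k2.
t=0.000000, u=-0.200000:
  k1 = f(0.000000, -0.200000) = -0.138000
  k2 = f(0.105000, -0.214490) = -0.043191
  u ← -0.200000 + 0.21·(-0.043191) = -0.209070
u(0.21) ≈ -0.2091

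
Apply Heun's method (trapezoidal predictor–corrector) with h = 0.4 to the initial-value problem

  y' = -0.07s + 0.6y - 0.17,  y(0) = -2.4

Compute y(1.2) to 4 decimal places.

Heun: k1 = f(s_n, y_n); k2 = f(s_n + h, y_n + h·k1); y_{n+1} = y_n + (h/2)·(k1 + k2).
s=0.000000, y=-2.400000:
  k1 = f(0.000000, -2.400000) = -1.610000
  k2 = f(0.400000, -3.044000) = -2.024400
  y ← -2.400000 + (0.4/2)·(-1.610000 + (-2.024400)) = -3.126880
s=0.400000, y=-3.126880:
  k1 = f(0.400000, -3.126880) = -2.074128
  k2 = f(0.800000, -3.956531) = -2.599919
  y ← -3.126880 + (0.4/2)·(-2.074128 + (-2.599919)) = -4.061689
s=0.800000, y=-4.061689:
  k1 = f(0.800000, -4.061689) = -2.663014
  k2 = f(1.200000, -5.126895) = -3.330137
  y ← -4.061689 + (0.4/2)·(-2.663014 + (-3.330137)) = -5.260319
y(1.2) ≈ -5.2603

-5.2603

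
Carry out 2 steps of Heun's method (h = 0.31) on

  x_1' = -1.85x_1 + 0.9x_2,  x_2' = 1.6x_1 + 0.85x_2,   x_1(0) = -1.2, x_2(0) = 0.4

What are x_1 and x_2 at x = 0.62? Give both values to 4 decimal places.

-0.4503, -0.2323

Heun on (x_1,x_2): k1 = f(x_n, state_n); k2 = f(x_n + h, state_n + h·k1); state_{n+1} = state_n + (h/2)·(k1 + k2).
0.000000: (-1.200000, 0.400000)
  k1 = (2.580000, -1.580000)
  predictor → (-0.400200, -0.089800)
  k2 = (0.659550, -0.716650)
  → (-0.697870, 0.044019)
0.310000: (-0.697870, 0.044019)
  k1 = (1.330676, -1.079175)
  predictor → (-0.285360, -0.290525)
  k2 = (0.266444, -0.703522)
  → (-0.450316, -0.232299)
(x_1(0.62), x_2(0.62)) ≈ (-0.4503, -0.2323)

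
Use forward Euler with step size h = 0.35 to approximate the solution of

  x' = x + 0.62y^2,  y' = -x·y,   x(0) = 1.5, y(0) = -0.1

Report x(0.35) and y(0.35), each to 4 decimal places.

Euler on (x,y): x_{n+1} = x_n + h·x', y_{n+1} = y_n + h·y'.
0.000000: (1.500000, -0.100000); f=(1.506200, 0.150000) → (2.027170, -0.047500)
(x(0.35), y(0.35)) ≈ (2.0272, -0.0475)

2.0272, -0.0475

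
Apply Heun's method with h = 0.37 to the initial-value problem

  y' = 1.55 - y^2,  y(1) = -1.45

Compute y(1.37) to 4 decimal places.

Heun: k1 = f(x_n, y_n); k2 = f(x_n + h, y_n + h·k1); y_{n+1} = y_n + (h/2)·(k1 + k2).
x=1.000000, y=-1.450000:
  k1 = f(1.000000, -1.450000) = -0.552500
  k2 = f(1.370000, -1.654425) = -1.187122
  y ← -1.450000 + (0.37/2)·(-0.552500 + (-1.187122)) = -1.771830
y(1.37) ≈ -1.7718

-1.7718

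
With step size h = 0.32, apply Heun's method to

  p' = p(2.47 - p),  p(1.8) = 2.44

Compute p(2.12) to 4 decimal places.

Heun: k1 = f(t_n, p_n); k2 = f(t_n + h, p_n + h·k1); p_{n+1} = p_n + (h/2)·(k1 + k2).
t=1.800000, p=2.440000:
  k1 = f(1.800000, 2.440000) = 0.073200
  k2 = f(2.120000, 2.463424) = 0.016199
  p ← 2.440000 + (0.32/2)·(0.073200 + 0.016199) = 2.454304
p(2.12) ≈ 2.4543

2.4543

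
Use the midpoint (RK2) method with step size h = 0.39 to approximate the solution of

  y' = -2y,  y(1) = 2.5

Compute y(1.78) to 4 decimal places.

0.6870

Midpoint: k1 = f(t_n, y_n); k2 = f(t_n + h/2, y_n + (h/2)·k1); y_{n+1} = y_n + h·k2.
t=1.000000, y=2.500000:
  k1 = f(1.000000, 2.500000) = -5.000000
  k2 = f(1.195000, 1.525000) = -3.050000
  y ← 2.500000 + 0.39·(-3.050000) = 1.310500
t=1.390000, y=1.310500:
  k1 = f(1.390000, 1.310500) = -2.621000
  k2 = f(1.585000, 0.799405) = -1.598810
  y ← 1.310500 + 0.39·(-1.598810) = 0.686964
y(1.78) ≈ 0.6870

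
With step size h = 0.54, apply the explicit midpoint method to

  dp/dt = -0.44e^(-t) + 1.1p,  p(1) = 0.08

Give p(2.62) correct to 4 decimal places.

0.0263

Midpoint: k1 = f(t_n, p_n); k2 = f(t_n + h/2, p_n + (h/2)·k1); p_{n+1} = p_n + h·k2.
t=1.000000, p=0.080000:
  k1 = f(1.000000, 0.080000) = -0.073867
  k2 = f(1.270000, 0.060056) = -0.057504
  p ← 0.080000 + 0.54·(-0.057504) = 0.048948
t=1.540000, p=0.048948:
  k1 = f(1.540000, 0.048948) = -0.040485
  k2 = f(1.810000, 0.038017) = -0.030190
  p ← 0.048948 + 0.54·(-0.030190) = 0.032645
t=2.080000, p=0.032645:
  k1 = f(2.080000, 0.032645) = -0.019060
  k2 = f(2.350000, 0.027499) = -0.011713
  p ← 0.032645 + 0.54·(-0.011713) = 0.026320
p(2.62) ≈ 0.0263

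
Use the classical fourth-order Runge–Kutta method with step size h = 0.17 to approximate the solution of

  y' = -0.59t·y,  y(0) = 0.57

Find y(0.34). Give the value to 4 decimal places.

0.5509

RK4: k1 = f(t_n, y_n); k2 = f(t_n + h/2, y_n + (h/2)·k1); k3 = f(t_n + h/2, y_n + (h/2)·k2); k4 = f(t_n + h, y_n + h·k3); y_{n+1} = y_n + (h/6)·(k1 + 2k2 + 2k3 + k4).
t=0.000000, y=0.570000:
  k1 = f(0.000000, 0.570000) = 0.000000
  k2 = f(0.085000, 0.570000) = -0.028585
  k3 = f(0.085000, 0.567570) = -0.028464
  k4 = f(0.170000, 0.565161) = -0.056686
  y ← 0.570000 + (0.17/6)·(k1 + 2k2 + 2k3 + k4) = 0.565161
t=0.170000, y=0.565161:
  k1 = f(0.170000, 0.565161) = -0.056686
  k2 = f(0.255000, 0.560343) = -0.084304
  k3 = f(0.255000, 0.557995) = -0.083950
  k4 = f(0.340000, 0.550890) = -0.110508
  y ← 0.565161 + (0.17/6)·(k1 + 2k2 + 2k3 + k4) = 0.550890
y(0.34) ≈ 0.5509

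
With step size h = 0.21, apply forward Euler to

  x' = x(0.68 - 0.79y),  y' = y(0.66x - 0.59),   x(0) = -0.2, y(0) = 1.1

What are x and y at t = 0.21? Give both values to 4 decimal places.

Euler on (x,y): x_{n+1} = x_n + h·x', y_{n+1} = y_n + h·y'.
0.000000: (-0.200000, 1.100000); f=(0.037800, -0.794200) → (-0.192062, 0.933218)
(x(0.21), y(0.21)) ≈ (-0.1921, 0.9332)

-0.1921, 0.9332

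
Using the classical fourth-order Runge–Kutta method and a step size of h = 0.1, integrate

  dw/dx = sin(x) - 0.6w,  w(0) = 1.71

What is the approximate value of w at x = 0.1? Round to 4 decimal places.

RK4: k1 = f(x_n, w_n); k2 = f(x_n + h/2, w_n + (h/2)·k1); k3 = f(x_n + h/2, w_n + (h/2)·k2); k4 = f(x_n + h, w_n + h·k3); w_{n+1} = w_n + (h/6)·(k1 + 2k2 + 2k3 + k4).
x=0.000000, w=1.710000:
  k1 = f(0.000000, 1.710000) = -1.026000
  k2 = f(0.050000, 1.658700) = -0.945241
  k3 = f(0.050000, 1.662738) = -0.947664
  k4 = f(0.100000, 1.615234) = -0.869307
  w ← 1.710000 + (0.1/6)·(k1 + 2k2 + 2k3 + k4) = 1.615315
w(0.1) ≈ 1.6153

1.6153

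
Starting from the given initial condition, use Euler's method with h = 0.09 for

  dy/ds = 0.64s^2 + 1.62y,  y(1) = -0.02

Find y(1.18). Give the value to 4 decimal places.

Euler: y_{n+1} = y_n + h·f(s_n, y_n).
s=1.000000, y=-0.020000: f=0.607600 → y ← -0.020000 + 0.09·0.607600 = 0.034684
s=1.090000, y=0.034684: f=0.816572 → y ← 0.034684 + 0.09·0.816572 = 0.108175
y(1.18) ≈ 0.1082

0.1082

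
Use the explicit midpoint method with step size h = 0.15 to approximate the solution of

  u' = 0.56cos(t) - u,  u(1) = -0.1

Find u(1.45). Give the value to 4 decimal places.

0.0002

Midpoint: k1 = f(t_n, u_n); k2 = f(t_n + h/2, u_n + (h/2)·k1); u_{n+1} = u_n + h·k2.
t=1.000000, u=-0.100000:
  k1 = f(1.000000, -0.100000) = 0.402569
  k2 = f(1.075000, -0.069807) = 0.336217
  u ← -0.100000 + 0.15·0.336217 = -0.049567
t=1.150000, u=-0.049567:
  k1 = f(1.150000, -0.049567) = 0.278320
  k2 = f(1.225000, -0.028693) = 0.218503
  u ← -0.049567 + 0.15·0.218503 = -0.016792
t=1.300000, u=-0.016792:
  k1 = f(1.300000, -0.016792) = 0.166591
  k2 = f(1.375000, -0.004298) = 0.113244
  u ← -0.016792 + 0.15·0.113244 = 0.000195
u(1.45) ≈ 0.0002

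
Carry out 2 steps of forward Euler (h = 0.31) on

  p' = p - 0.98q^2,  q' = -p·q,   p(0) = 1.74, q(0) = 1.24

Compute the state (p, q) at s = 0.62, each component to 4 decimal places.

2.2750, 0.2503

Euler on (p,q): p_{n+1} = p_n + h·p', q_{n+1} = q_n + h·q'.
0.000000: (1.740000, 1.240000); f=(0.233152, -2.157600) → (1.812277, 0.571144)
0.310000: (1.812277, 0.571144); f=(1.492596, -1.035071) → (2.274982, 0.250272)
(p(0.62), q(0.62)) ≈ (2.2750, 0.2503)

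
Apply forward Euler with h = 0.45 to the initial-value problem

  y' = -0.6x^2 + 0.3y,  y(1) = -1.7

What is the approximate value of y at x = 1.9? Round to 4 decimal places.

-3.0641

Euler: y_{n+1} = y_n + h·f(x_n, y_n).
x=1.000000, y=-1.700000: f=-1.110000 → y ← -1.700000 + 0.45·(-1.110000) = -2.199500
x=1.450000, y=-2.199500: f=-1.921350 → y ← -2.199500 + 0.45·(-1.921350) = -3.064107
y(1.9) ≈ -3.0641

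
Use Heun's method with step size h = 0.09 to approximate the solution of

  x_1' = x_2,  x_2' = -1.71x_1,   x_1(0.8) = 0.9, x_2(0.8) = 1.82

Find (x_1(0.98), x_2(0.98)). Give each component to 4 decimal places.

1.2004, 1.4946

Heun on (x_1,x_2): k1 = f(t_n, state_n); k2 = f(t_n + h, state_n + h·k1); state_{n+1} = state_n + (h/2)·(k1 + k2).
0.800000: (0.900000, 1.820000)
  k1 = (1.820000, -1.539000)
  predictor → (1.063800, 1.681490)
  k2 = (1.681490, -1.819098)
  → (1.057567, 1.668886)
0.890000: (1.057567, 1.668886)
  k1 = (1.668886, -1.808440)
  predictor → (1.207767, 1.506126)
  k2 = (1.506126, -2.065281)
  → (1.200443, 1.494568)
(x_1(0.98), x_2(0.98)) ≈ (1.2004, 1.4946)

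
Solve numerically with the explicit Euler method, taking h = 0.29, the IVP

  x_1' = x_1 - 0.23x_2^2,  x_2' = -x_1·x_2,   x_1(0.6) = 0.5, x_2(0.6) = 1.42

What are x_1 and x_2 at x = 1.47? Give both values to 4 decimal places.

Euler on (x_1,x_2): x_1_{n+1} = x_1_n + h·x_1', x_2_{n+1} = x_2_n + h·x_2'.
0.600000: (0.500000, 1.420000); f=(0.036228, -0.710000) → (0.510506, 1.214100)
0.890000: (0.510506, 1.214100); f=(0.171477, -0.619805) → (0.560235, 1.034356)
1.180000: (0.560235, 1.034356); f=(0.314159, -0.579482) → (0.651341, 0.866307)
(x_1(1.47), x_2(1.47)) ≈ (0.6513, 0.8663)

0.6513, 0.8663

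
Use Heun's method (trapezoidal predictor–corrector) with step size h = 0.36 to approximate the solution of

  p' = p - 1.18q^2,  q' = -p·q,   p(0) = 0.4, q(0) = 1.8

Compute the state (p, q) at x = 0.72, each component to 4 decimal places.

Heun on (p,q): k1 = f(x_n, state_n); k2 = f(x_n + h, state_n + h·k1); state_{n+1} = state_n + (h/2)·(k1 + k2).
0.000000: (0.400000, 1.800000)
  k1 = (-3.423200, -0.720000)
  predictor → (-0.832352, 1.540800)
  k2 = (-3.633748, 1.282488)
  → (-0.870251, 1.901248)
0.360000: (-0.870251, 1.901248)
  k1 = (-5.135648, 1.654562)
  predictor → (-2.719084, 2.496890)
  k2 = (-10.075748, 6.789254)
  → (-3.608302, 3.421135)
(p(0.72), q(0.72)) ≈ (-3.6083, 3.4211)

-3.6083, 3.4211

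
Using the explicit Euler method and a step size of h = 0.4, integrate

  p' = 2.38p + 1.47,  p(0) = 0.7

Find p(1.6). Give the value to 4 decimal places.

18.5125

Euler: p_{n+1} = p_n + h·f(t_n, p_n).
t=0.000000, p=0.700000: f=3.136000 → p ← 0.700000 + 0.4·3.136000 = 1.954400
t=0.400000, p=1.954400: f=6.121472 → p ← 1.954400 + 0.4·6.121472 = 4.402989
t=0.800000, p=4.402989: f=11.949113 → p ← 4.402989 + 0.4·11.949113 = 9.182634
t=1.200000, p=9.182634: f=23.324669 → p ← 9.182634 + 0.4·23.324669 = 18.512502
p(1.6) ≈ 18.5125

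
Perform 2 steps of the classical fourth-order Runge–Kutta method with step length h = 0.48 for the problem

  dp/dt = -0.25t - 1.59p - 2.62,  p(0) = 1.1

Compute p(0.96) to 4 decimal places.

-1.1195

RK4: k1 = f(t_n, p_n); k2 = f(t_n + h/2, p_n + (h/2)·k1); k3 = f(t_n + h/2, p_n + (h/2)·k2); k4 = f(t_n + h, p_n + h·k3); p_{n+1} = p_n + (h/6)·(k1 + 2k2 + 2k3 + k4).
t=0.000000, p=1.100000:
  k1 = f(0.000000, 1.100000) = -4.369000
  k2 = f(0.240000, 0.051440) = -2.761790
  k3 = f(0.240000, 0.437170) = -3.375101
  k4 = f(0.480000, -0.520049) = -1.913123
  p ← 1.100000 + (0.48/6)·(k1 + 2k2 + 2k3 + k4) = -0.384472
t=0.480000, p=-0.384472:
  k1 = f(0.480000, -0.384472) = -2.128689
  k2 = f(0.720000, -0.895358) = -1.376381
  k3 = f(0.720000, -0.714804) = -1.663462
  k4 = f(0.960000, -1.182934) = -0.979135
  p ← -0.384472 + (0.48/6)·(k1 + 2k2 + 2k3 + k4) = -1.119473
p(0.96) ≈ -1.1195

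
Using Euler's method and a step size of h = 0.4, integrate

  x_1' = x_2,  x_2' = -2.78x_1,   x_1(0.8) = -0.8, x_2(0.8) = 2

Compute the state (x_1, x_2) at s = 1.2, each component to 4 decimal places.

0.0000, 2.8896

Euler on (x_1,x_2): x_1_{n+1} = x_1_n + h·x_1', x_2_{n+1} = x_2_n + h·x_2'.
0.800000: (-0.800000, 2.000000); f=(2.000000, 2.224000) → (0.000000, 2.889600)
(x_1(1.2), x_2(1.2)) ≈ (0.0000, 2.8896)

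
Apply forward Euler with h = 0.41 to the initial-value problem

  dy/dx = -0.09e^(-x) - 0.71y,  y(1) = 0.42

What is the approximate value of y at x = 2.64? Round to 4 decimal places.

0.0885

Euler: y_{n+1} = y_n + h·f(x_n, y_n).
x=1.000000, y=0.420000: f=-0.331309 → y ← 0.420000 + 0.41·(-0.331309) = 0.284163
x=1.410000, y=0.284163: f=-0.223729 → y ← 0.284163 + 0.41·(-0.223729) = 0.192434
x=1.820000, y=0.192434: f=-0.151211 → y ← 0.192434 + 0.41·(-0.151211) = 0.130438
x=2.230000, y=0.130438: f=-0.102289 → y ← 0.130438 + 0.41·(-0.102289) = 0.088500
y(2.64) ≈ 0.0885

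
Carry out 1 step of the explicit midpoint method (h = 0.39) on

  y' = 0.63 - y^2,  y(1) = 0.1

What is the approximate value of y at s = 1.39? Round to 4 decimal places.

Midpoint: k1 = f(s_n, y_n); k2 = f(s_n + h/2, y_n + (h/2)·k1); y_{n+1} = y_n + h·k2.
s=1.000000, y=0.100000:
  k1 = f(1.000000, 0.100000) = 0.620000
  k2 = f(1.195000, 0.220900) = 0.581203
  y ← 0.100000 + 0.39·0.581203 = 0.326669
y(1.39) ≈ 0.3267

0.3267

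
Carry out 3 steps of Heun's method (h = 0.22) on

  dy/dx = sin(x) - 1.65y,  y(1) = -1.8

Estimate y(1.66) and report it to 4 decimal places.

Heun: k1 = f(x_n, y_n); k2 = f(x_n + h, y_n + h·k1); y_{n+1} = y_n + (h/2)·(k1 + k2).
x=1.000000, y=-1.800000:
  k1 = f(1.000000, -1.800000) = 3.811471
  k2 = f(1.220000, -0.961476) = 2.525535
  y ← -1.800000 + (0.22/2)·(3.811471 + 2.525535) = -1.102929
x=1.220000, y=-1.102929:
  k1 = f(1.220000, -1.102929) = 2.758933
  k2 = f(1.440000, -0.495964) = 1.809799
  y ← -1.102929 + (0.22/2)·(2.758933 + 1.809799) = -0.600369
x=1.440000, y=-0.600369:
  k1 = f(1.440000, -0.600369) = 1.982067
  k2 = f(1.660000, -0.164314) = 1.267142
  y ← -0.600369 + (0.22/2)·(1.982067 + 1.267142) = -0.242956
y(1.66) ≈ -0.2430

-0.2430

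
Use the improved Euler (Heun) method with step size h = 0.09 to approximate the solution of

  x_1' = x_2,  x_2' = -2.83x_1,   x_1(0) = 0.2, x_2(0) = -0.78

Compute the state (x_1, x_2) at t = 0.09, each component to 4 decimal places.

Heun on (x_1,x_2): k1 = f(t_n, state_n); k2 = f(t_n + h, state_n + h·k1); state_{n+1} = state_n + (h/2)·(k1 + k2).
0.000000: (0.200000, -0.780000)
  k1 = (-0.780000, -0.566000)
  predictor → (0.129800, -0.830940)
  k2 = (-0.830940, -0.367334)
  → (0.127508, -0.822000)
(x_1(0.09), x_2(0.09)) ≈ (0.1275, -0.8220)

0.1275, -0.8220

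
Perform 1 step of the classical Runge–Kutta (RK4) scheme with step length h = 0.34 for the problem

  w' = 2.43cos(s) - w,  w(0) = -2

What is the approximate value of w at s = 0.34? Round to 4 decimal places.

-0.7379

RK4: k1 = f(s_n, w_n); k2 = f(s_n + h/2, w_n + (h/2)·k1); k3 = f(s_n + h/2, w_n + (h/2)·k2); k4 = f(s_n + h, w_n + h·k3); w_{n+1} = w_n + (h/6)·(k1 + 2k2 + 2k3 + k4).
s=0.000000, w=-2.000000:
  k1 = f(0.000000, -2.000000) = 4.430000
  k2 = f(0.170000, -1.246900) = 3.641871
  k3 = f(0.170000, -1.380882) = 3.775853
  k4 = f(0.340000, -0.716210) = 3.007104
  w ← -2.000000 + (0.34/6)·(k1 + 2k2 + 2k3 + k4) = -0.737889
w(0.34) ≈ -0.7379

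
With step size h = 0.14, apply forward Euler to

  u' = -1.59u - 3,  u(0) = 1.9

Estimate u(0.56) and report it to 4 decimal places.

Euler: u_{n+1} = u_n + h·f(t_n, u_n).
t=0.000000, u=1.900000: f=-6.021000 → u ← 1.900000 + 0.14·(-6.021000) = 1.057060
t=0.140000, u=1.057060: f=-4.680725 → u ← 1.057060 + 0.14·(-4.680725) = 0.401758
t=0.280000, u=0.401758: f=-3.638796 → u ← 0.401758 + 0.14·(-3.638796) = -0.107673
t=0.420000, u=-0.107673: f=-2.828800 → u ← -0.107673 + 0.14·(-2.828800) = -0.503705
u(0.56) ≈ -0.5037

-0.5037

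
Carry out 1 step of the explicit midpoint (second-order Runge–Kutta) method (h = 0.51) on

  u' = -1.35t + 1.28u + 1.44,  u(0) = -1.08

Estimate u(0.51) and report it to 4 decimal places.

Midpoint: k1 = f(t_n, u_n); k2 = f(t_n + h/2, u_n + (h/2)·k1); u_{n+1} = u_n + h·k2.
t=0.000000, u=-1.080000:
  k1 = f(0.000000, -1.080000) = 0.057600
  k2 = f(0.255000, -1.065312) = -0.267849
  u ← -1.080000 + 0.51·(-0.267849) = -1.216603
u(0.51) ≈ -1.2166

-1.2166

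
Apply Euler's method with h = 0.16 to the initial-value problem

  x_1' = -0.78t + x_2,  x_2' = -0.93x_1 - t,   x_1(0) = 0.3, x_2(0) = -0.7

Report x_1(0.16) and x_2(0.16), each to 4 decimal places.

Euler on (x_1,x_2): x_1_{n+1} = x_1_n + h·x_1', x_2_{n+1} = x_2_n + h·x_2'.
0.000000: (0.300000, -0.700000); f=(-0.700000, -0.279000) → (0.188000, -0.744640)
(x_1(0.16), x_2(0.16)) ≈ (0.1880, -0.7446)

0.1880, -0.7446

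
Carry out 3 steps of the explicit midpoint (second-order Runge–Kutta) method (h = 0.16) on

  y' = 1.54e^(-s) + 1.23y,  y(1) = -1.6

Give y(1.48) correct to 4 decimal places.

Midpoint: k1 = f(s_n, y_n); k2 = f(s_n + h/2, y_n + (h/2)·k1); y_{n+1} = y_n + h·k2.
s=1.000000, y=-1.600000:
  k1 = f(1.000000, -1.600000) = -1.401466
  k2 = f(1.080000, -1.712117) = -1.582927
  y ← -1.600000 + 0.16·(-1.582927) = -1.853268
s=1.160000, y=-1.853268:
  k1 = f(1.160000, -1.853268) = -1.796751
  k2 = f(1.240000, -1.997008) = -2.010669
  y ← -1.853268 + 0.16·(-2.010669) = -2.174975
s=1.320000, y=-2.174975:
  k1 = f(1.320000, -2.174975) = -2.263831
  k2 = f(1.400000, -2.356082) = -2.518221
  y ← -2.174975 + 0.16·(-2.518221) = -2.577891
y(1.48) ≈ -2.5779

-2.5779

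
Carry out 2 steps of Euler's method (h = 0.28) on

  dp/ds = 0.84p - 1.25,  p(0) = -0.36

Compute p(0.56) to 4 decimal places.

-1.3316

Euler: p_{n+1} = p_n + h·f(s_n, p_n).
s=0.000000, p=-0.360000: f=-1.552400 → p ← -0.360000 + 0.28·(-1.552400) = -0.794672
s=0.280000, p=-0.794672: f=-1.917524 → p ← -0.794672 + 0.28·(-1.917524) = -1.331579
p(0.56) ≈ -1.3316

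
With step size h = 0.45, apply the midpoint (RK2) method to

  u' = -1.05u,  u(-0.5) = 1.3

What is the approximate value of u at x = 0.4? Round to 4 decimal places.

Midpoint: k1 = f(x_n, u_n); k2 = f(x_n + h/2, u_n + (h/2)·k1); u_{n+1} = u_n + h·k2.
x=-0.500000, u=1.300000:
  k1 = f(-0.500000, 1.300000) = -1.365000
  k2 = f(-0.275000, 0.992875) = -1.042519
  u ← 1.300000 + 0.45·(-1.042519) = 0.830867
x=-0.050000, u=0.830867:
  k1 = f(-0.050000, 0.830867) = -0.872410
  k2 = f(0.175000, 0.634574) = -0.666303
  u ← 0.830867 + 0.45·(-0.666303) = 0.531030
u(0.4) ≈ 0.5310

0.5310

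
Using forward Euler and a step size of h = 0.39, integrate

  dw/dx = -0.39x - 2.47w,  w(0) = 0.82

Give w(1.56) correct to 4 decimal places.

-0.1824

Euler: w_{n+1} = w_n + h·f(x_n, w_n).
x=0.000000, w=0.820000: f=-2.025400 → w ← 0.820000 + 0.39·(-2.025400) = 0.030094
x=0.390000, w=0.030094: f=-0.226432 → w ← 0.030094 + 0.39·(-0.226432) = -0.058215
x=0.780000, w=-0.058215: f=-0.160410 → w ← -0.058215 + 0.39·(-0.160410) = -0.120774
x=1.170000, w=-0.120774: f=-0.157987 → w ← -0.120774 + 0.39·(-0.157987) = -0.182389
w(1.56) ≈ -0.1824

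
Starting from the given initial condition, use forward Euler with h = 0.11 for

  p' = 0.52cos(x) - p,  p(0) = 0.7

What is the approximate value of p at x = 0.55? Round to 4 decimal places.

Euler: p_{n+1} = p_n + h·f(x_n, p_n).
x=0.000000, p=0.700000: f=-0.180000 → p ← 0.700000 + 0.11·(-0.180000) = 0.680200
x=0.110000, p=0.680200: f=-0.163343 → p ← 0.680200 + 0.11·(-0.163343) = 0.662232
x=0.220000, p=0.662232: f=-0.154766 → p ← 0.662232 + 0.11·(-0.154766) = 0.645208
x=0.330000, p=0.645208: f=-0.153266 → p ← 0.645208 + 0.11·(-0.153266) = 0.628349
x=0.440000, p=0.628349: f=-0.157878 → p ← 0.628349 + 0.11·(-0.157878) = 0.610982
p(0.55) ≈ 0.6110

0.6110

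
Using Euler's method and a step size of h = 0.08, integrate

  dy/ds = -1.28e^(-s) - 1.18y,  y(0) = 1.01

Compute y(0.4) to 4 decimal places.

0.2572

Euler: y_{n+1} = y_n + h·f(s_n, y_n).
s=0.000000, y=1.010000: f=-2.471800 → y ← 1.010000 + 0.08·(-2.471800) = 0.812256
s=0.080000, y=0.812256: f=-2.140051 → y ← 0.812256 + 0.08·(-2.140051) = 0.641052
s=0.160000, y=0.641052: f=-1.847185 → y ← 0.641052 + 0.08·(-1.847185) = 0.493277
s=0.240000, y=0.493277: f=-1.588951 → y ← 0.493277 + 0.08·(-1.588951) = 0.366161
s=0.320000, y=0.366161: f=-1.361541 → y ← 0.366161 + 0.08·(-1.361541) = 0.257238
y(0.4) ≈ 0.2572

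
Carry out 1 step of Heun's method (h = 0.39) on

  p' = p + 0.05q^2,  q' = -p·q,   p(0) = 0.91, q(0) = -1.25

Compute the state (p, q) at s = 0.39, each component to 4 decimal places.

Heun on (p,q): k1 = f(s_n, state_n); k2 = f(s_n + h, state_n + h·k1); state_{n+1} = state_n + (h/2)·(k1 + k2).
0.000000: (0.910000, -1.250000)
  k1 = (0.988125, 1.137500)
  predictor → (1.295369, -0.806375)
  k2 = (1.327881, 1.044553)
  → (1.361621, -0.824500)
(p(0.39), q(0.39)) ≈ (1.3616, -0.8245)

1.3616, -0.8245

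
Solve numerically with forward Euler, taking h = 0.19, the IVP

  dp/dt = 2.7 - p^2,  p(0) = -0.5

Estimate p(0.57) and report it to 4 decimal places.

0.9478

Euler: p_{n+1} = p_n + h·f(t_n, p_n).
t=0.000000, p=-0.500000: f=2.450000 → p ← -0.500000 + 0.19·2.450000 = -0.034500
t=0.190000, p=-0.034500: f=2.698810 → p ← -0.034500 + 0.19·2.698810 = 0.478274
t=0.380000, p=0.478274: f=2.471254 → p ← 0.478274 + 0.19·2.471254 = 0.947812
p(0.57) ≈ 0.9478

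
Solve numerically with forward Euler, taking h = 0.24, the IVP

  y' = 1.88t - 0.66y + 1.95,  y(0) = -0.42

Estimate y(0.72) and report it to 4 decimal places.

Euler: y_{n+1} = y_n + h·f(t_n, y_n).
t=0.000000, y=-0.420000: f=2.227200 → y ← -0.420000 + 0.24·2.227200 = 0.114528
t=0.240000, y=0.114528: f=2.325612 → y ← 0.114528 + 0.24·2.325612 = 0.672675
t=0.480000, y=0.672675: f=2.408435 → y ← 0.672675 + 0.24·2.408435 = 1.250699
y(0.72) ≈ 1.2507

1.2507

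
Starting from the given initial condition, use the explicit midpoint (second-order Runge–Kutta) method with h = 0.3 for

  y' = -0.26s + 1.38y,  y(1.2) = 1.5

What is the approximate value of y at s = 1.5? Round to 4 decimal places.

Midpoint: k1 = f(s_n, y_n); k2 = f(s_n + h/2, y_n + (h/2)·k1); y_{n+1} = y_n + h·k2.
s=1.200000, y=1.500000:
  k1 = f(1.200000, 1.500000) = 1.758000
  k2 = f(1.350000, 1.763700) = 2.082906
  y ← 1.500000 + 0.3·2.082906 = 2.124872
y(1.5) ≈ 2.1249

2.1249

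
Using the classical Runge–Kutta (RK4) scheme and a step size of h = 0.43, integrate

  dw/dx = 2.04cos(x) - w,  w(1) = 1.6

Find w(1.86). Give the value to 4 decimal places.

RK4: k1 = f(x_n, w_n); k2 = f(x_n + h/2, w_n + (h/2)·k1); k3 = f(x_n + h/2, w_n + (h/2)·k2); k4 = f(x_n + h, w_n + h·k3); w_{n+1} = w_n + (h/6)·(k1 + 2k2 + 2k3 + k4).
x=1.000000, w=1.600000:
  k1 = f(1.000000, 1.600000) = -0.497783
  k2 = f(1.215000, 1.492977) = -0.782369
  k3 = f(1.215000, 1.431791) = -0.721183
  k4 = f(1.430000, 1.289891) = -1.003615
  w ← 1.600000 + (0.43/6)·(k1 + 2k2 + 2k3 + k4) = 1.276891
x=1.430000, w=1.276891:
  k1 = f(1.430000, 1.276891) = -0.990614
  k2 = f(1.645000, 1.063909) = -1.215145
  k3 = f(1.645000, 1.015634) = -1.166871
  k4 = f(1.860000, 0.775136) = -1.356922
  w ← 1.276891 + (0.43/6)·(k1 + 2k2 + 2k3 + k4) = 0.767228
w(1.86) ≈ 0.7672

0.7672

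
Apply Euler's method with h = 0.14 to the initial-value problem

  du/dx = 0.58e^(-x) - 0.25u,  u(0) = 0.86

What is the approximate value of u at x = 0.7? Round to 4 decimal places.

1.0085

Euler: u_{n+1} = u_n + h·f(x_n, u_n).
x=0.000000, u=0.860000: f=0.365000 → u ← 0.860000 + 0.14·0.365000 = 0.911100
x=0.140000, u=0.911100: f=0.276453 → u ← 0.911100 + 0.14·0.276453 = 0.949803
x=0.280000, u=0.949803: f=0.200904 → u ← 0.949803 + 0.14·0.200904 = 0.977930
x=0.420000, u=0.977930: f=0.136605 → u ← 0.977930 + 0.14·0.136605 = 0.997055
x=0.560000, u=0.997055: f=0.082038 → u ← 0.997055 + 0.14·0.082038 = 1.008540
u(0.7) ≈ 1.0085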